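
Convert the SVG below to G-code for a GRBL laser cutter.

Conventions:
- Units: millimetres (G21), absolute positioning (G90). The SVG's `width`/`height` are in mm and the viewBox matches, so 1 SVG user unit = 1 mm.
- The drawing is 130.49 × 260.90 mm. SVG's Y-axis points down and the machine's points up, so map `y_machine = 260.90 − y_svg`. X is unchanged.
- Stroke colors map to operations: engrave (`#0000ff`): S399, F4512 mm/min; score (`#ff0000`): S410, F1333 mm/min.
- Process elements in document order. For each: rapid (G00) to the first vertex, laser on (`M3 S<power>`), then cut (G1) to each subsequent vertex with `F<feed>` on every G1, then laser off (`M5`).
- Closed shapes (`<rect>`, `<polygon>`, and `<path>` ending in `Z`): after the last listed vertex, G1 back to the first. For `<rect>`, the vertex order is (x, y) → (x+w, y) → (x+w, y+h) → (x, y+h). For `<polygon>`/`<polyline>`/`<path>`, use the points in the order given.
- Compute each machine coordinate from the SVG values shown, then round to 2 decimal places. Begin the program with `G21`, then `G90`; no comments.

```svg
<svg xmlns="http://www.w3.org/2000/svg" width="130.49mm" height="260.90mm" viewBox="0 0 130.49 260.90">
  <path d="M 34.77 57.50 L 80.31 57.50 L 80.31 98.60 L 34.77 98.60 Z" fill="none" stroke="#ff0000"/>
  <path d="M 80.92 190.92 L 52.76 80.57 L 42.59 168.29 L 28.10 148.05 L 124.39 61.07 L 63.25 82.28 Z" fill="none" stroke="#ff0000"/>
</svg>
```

Since the viewBox matches the mm dimensions, user units are millimetres directly. The only transform is the Y-flip y_m = 260.90 − y_svg.

Shape 1 is a rectangle drawn with `<path>`. Its stroke #ff0000 means score at S410, F1333. After flipping Y the toolpath is (34.77,203.40) → (80.31,203.40) → (80.31,162.30) → (34.77,162.30) → (34.77,203.40), returning to the start.

Shape 2 is a closed polygon drawn with `<path>`. Its stroke #ff0000 means score at S410, F1333. After flipping Y the toolpath is (80.92,69.98) → (52.76,180.33) → (42.59,92.61) → (28.10,112.85) → (124.39,199.83) → (63.25,178.62) → (80.92,69.98), returning to the start.

G21
G90
G00 X34.77 Y203.40
M3 S410
G1 X80.31 Y203.40 F1333
G1 X80.31 Y162.30 F1333
G1 X34.77 Y162.30 F1333
G1 X34.77 Y203.40 F1333
M5
G00 X80.92 Y69.98
M3 S410
G1 X52.76 Y180.33 F1333
G1 X42.59 Y92.61 F1333
G1 X28.10 Y112.85 F1333
G1 X124.39 Y199.83 F1333
G1 X63.25 Y178.62 F1333
G1 X80.92 Y69.98 F1333
M5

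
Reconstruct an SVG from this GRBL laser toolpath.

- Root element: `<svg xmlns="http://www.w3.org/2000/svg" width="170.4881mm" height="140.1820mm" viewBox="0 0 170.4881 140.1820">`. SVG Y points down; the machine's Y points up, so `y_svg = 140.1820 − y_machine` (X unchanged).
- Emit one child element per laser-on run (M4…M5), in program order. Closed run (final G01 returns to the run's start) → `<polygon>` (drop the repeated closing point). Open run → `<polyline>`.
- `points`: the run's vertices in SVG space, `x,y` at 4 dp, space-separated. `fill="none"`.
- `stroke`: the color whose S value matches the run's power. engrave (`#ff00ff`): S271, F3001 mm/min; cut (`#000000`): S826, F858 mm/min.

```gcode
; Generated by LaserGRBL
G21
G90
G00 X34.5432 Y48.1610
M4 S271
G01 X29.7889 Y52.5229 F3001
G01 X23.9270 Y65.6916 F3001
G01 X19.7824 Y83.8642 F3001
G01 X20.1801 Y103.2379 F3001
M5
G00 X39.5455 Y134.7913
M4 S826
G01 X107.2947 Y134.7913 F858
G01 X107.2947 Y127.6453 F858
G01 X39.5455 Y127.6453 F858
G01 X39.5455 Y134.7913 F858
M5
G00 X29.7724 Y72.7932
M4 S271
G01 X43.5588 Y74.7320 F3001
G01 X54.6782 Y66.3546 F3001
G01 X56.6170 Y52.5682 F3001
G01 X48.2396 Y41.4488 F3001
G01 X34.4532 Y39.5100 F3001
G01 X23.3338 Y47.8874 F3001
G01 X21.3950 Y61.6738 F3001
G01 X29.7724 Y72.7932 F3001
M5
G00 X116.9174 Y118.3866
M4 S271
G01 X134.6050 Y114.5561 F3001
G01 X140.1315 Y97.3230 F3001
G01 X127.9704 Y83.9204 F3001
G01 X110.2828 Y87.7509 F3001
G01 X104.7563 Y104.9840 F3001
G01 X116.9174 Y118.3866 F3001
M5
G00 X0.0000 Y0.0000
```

<svg xmlns="http://www.w3.org/2000/svg" width="170.4881mm" height="140.1820mm" viewBox="0 0 170.4881 140.1820">
  <polyline points="34.5432,92.0210 29.7889,87.6591 23.9270,74.4904 19.7824,56.3178 20.1801,36.9441" fill="none" stroke="#ff00ff"/>
  <polygon points="39.5455,5.3907 107.2947,5.3907 107.2947,12.5367 39.5455,12.5367" fill="none" stroke="#000000"/>
  <polygon points="29.7724,67.3888 43.5588,65.4500 54.6782,73.8274 56.6170,87.6138 48.2396,98.7332 34.4532,100.6720 23.3338,92.2946 21.3950,78.5082" fill="none" stroke="#ff00ff"/>
  <polygon points="116.9174,21.7954 134.6050,25.6259 140.1315,42.8590 127.9704,56.2616 110.2828,52.4311 104.7563,35.1980" fill="none" stroke="#ff00ff"/>
</svg>

y_svg = 140.1820 − y_m.

[1] S271→`#ff00ff` (engrave); open run; points: 34.5432,92.0210 29.7889,87.6591 23.9270,74.4904 19.7824,56.3178 20.1801,36.9441

[2] S826→`#000000` (cut); closed run; points: 39.5455,5.3907 107.2947,5.3907 107.2947,12.5367 39.5455,12.5367

[3] S271→`#ff00ff` (engrave); closed run; points: 29.7724,67.3888 43.5588,65.4500 54.6782,73.8274 56.6170,87.6138 48.2396,98.7332 34.4532,100.6720 23.3338,92.2946 21.3950,78.5082

[4] S271→`#ff00ff` (engrave); closed run; points: 116.9174,21.7954 134.6050,25.6259 140.1315,42.8590 127.9704,56.2616 110.2828,52.4311 104.7563,35.1980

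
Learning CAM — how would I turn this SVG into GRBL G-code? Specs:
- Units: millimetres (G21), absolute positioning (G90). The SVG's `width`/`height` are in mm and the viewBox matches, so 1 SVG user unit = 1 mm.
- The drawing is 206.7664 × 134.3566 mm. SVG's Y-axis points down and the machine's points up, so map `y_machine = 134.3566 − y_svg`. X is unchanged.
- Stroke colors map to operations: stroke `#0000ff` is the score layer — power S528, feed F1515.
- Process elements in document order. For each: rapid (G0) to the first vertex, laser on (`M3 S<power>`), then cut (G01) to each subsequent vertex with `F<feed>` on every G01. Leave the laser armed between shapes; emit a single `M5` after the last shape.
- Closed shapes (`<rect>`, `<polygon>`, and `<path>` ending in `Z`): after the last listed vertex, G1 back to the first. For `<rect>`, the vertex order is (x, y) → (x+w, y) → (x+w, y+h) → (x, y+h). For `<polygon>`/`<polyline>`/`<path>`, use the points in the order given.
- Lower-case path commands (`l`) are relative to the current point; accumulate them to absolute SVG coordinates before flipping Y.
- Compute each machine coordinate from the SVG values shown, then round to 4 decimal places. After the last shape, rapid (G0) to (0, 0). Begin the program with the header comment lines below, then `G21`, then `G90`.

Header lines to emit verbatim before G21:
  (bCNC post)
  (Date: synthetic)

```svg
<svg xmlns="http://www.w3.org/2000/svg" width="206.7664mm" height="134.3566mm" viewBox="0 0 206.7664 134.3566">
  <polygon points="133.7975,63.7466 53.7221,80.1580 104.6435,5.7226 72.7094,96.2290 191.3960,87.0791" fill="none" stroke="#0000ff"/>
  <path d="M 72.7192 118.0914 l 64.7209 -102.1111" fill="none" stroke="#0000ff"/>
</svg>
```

1 u = 1 mm; y_m = 134.3566 − y.

[1] `<polygon>` closed polygon, #0000ff→score S528 F1515: (133.7975,70.6100) → (53.7221,54.1986) → (104.6435,128.6340) → (72.7094,38.1276) → (191.3960,47.2775) → (133.7975,70.6100) (closed)

[2] `<path>` line segment, #0000ff→score S528 F1515: (72.7192,16.2652) → (137.4401,118.3763)

(bCNC post)
(Date: synthetic)
G21
G90
G0 X133.7975 Y70.6100
M3 S528
G01 X53.7221 Y54.1986 F1515
G01 X104.6435 Y128.6340 F1515
G01 X72.7094 Y38.1276 F1515
G01 X191.3960 Y47.2775 F1515
G01 X133.7975 Y70.6100 F1515
G0 X72.7192 Y16.2652
M3 S528
G01 X137.4401 Y118.3763 F1515
M5
G0 X0.0000 Y0.0000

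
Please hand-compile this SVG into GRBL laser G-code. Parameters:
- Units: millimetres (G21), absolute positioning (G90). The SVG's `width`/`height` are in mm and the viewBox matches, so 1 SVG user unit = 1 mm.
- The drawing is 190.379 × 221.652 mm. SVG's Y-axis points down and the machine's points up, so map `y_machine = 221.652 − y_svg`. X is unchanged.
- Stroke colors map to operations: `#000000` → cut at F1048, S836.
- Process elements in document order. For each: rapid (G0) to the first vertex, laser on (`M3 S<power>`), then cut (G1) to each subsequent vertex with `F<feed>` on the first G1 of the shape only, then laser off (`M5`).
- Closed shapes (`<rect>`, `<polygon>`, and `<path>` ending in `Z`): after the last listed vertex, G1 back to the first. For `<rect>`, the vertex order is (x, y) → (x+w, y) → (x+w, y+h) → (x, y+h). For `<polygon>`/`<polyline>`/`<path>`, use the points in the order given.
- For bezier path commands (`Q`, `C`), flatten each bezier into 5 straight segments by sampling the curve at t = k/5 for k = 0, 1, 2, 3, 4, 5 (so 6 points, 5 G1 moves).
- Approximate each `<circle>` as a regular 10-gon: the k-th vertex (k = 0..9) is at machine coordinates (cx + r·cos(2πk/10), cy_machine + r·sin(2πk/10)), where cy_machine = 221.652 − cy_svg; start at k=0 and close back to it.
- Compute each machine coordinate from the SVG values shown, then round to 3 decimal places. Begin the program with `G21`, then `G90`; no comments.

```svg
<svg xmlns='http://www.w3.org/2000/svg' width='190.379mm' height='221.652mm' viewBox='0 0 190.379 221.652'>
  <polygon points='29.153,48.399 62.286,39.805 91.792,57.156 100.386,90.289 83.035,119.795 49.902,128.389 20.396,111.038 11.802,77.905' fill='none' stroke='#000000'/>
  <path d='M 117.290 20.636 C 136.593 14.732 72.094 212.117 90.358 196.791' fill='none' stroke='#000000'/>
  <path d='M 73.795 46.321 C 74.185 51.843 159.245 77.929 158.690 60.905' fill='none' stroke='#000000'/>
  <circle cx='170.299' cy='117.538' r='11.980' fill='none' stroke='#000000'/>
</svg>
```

1 u = 1 mm; y_m = 221.652 − y.

[1] `<polygon>` regular polygon, #000000→cut S836 F1048: (29.153,173.253) → (62.286,181.847) → (91.792,164.496) → (100.386,131.363) → (83.035,101.857) → (49.902,93.263) → (20.396,110.614) → (11.802,143.747) → (29.153,173.253) (closed)

[2] `<path>` cubic bezier, #000000→cut S836 F1048: (117.290,201.016) → (120.148,183.492) → (110.889,137.146) → (97.507,81.947) → (87.999,37.863) → (90.358,24.861)

[3] `<path>` cubic bezier, #000000→cut S836 F1048: (73.795,175.331) → (82.827,170.060) → (104.006,162.909) → (129.159,156.936) → (150.111,155.196) → (158.690,160.747)

[4] `<circle>` circle, #000000→cut S836 F1048: (182.279,104.114) → (179.991,111.156) → (174.001,115.508) → (166.597,115.508) → (160.607,111.156) → (158.319,104.114) → (160.607,97.072) → (166.597,92.720) → (174.001,92.720) → (179.991,97.072) → (182.279,104.114) (closed)

G21
G90
G0 X29.153 Y173.253
M3 S836
G1 X62.286 Y181.847 F1048
G1 X91.792 Y164.496
G1 X100.386 Y131.363
G1 X83.035 Y101.857
G1 X49.902 Y93.263
G1 X20.396 Y110.614
G1 X11.802 Y143.747
G1 X29.153 Y173.253
M5
G0 X117.290 Y201.016
M3 S836
G1 X120.148 Y183.492 F1048
G1 X110.889 Y137.146
G1 X97.507 Y81.947
G1 X87.999 Y37.863
G1 X90.358 Y24.861
M5
G0 X73.795 Y175.331
M3 S836
G1 X82.827 Y170.060 F1048
G1 X104.006 Y162.909
G1 X129.159 Y156.936
G1 X150.111 Y155.196
G1 X158.690 Y160.747
M5
G0 X182.279 Y104.114
M3 S836
G1 X179.991 Y111.156 F1048
G1 X174.001 Y115.508
G1 X166.597 Y115.508
G1 X160.607 Y111.156
G1 X158.319 Y104.114
G1 X160.607 Y97.072
G1 X166.597 Y92.720
G1 X174.001 Y92.720
G1 X179.991 Y97.072
G1 X182.279 Y104.114
M5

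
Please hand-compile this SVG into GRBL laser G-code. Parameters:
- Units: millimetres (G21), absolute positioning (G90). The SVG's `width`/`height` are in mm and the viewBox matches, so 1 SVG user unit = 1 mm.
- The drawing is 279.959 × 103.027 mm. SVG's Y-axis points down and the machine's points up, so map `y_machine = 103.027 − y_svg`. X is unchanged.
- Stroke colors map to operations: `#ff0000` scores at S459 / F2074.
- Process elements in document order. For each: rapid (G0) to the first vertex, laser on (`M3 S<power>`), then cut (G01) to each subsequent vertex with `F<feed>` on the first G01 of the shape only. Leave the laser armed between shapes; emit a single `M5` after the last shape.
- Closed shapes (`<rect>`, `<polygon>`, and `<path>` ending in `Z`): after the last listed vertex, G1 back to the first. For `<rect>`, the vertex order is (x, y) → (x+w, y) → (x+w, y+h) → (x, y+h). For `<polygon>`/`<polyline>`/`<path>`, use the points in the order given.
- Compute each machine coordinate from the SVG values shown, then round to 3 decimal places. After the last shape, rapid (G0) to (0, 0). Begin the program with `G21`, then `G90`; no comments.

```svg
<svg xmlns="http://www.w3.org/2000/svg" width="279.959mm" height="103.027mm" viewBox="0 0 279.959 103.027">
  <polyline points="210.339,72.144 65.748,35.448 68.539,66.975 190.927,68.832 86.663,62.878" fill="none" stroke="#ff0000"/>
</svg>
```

G21
G90
G0 X210.339 Y30.883
M3 S459
G01 X65.748 Y67.579 F2074
G01 X68.539 Y36.052
G01 X190.927 Y34.195
G01 X86.663 Y40.149
M5
G0 X0.000 Y0.000

Since the viewBox matches the mm dimensions, user units are millimetres directly. The only transform is the Y-flip y_m = 103.027 − y_svg.

Shape 1 is a open polyline drawn with `<polyline>`. Its stroke #ff0000 means score at S459, F2074. After flipping Y the toolpath is (210.339,30.883) → (65.748,67.579) → (68.539,36.052) → (190.927,34.195) → (86.663,40.149).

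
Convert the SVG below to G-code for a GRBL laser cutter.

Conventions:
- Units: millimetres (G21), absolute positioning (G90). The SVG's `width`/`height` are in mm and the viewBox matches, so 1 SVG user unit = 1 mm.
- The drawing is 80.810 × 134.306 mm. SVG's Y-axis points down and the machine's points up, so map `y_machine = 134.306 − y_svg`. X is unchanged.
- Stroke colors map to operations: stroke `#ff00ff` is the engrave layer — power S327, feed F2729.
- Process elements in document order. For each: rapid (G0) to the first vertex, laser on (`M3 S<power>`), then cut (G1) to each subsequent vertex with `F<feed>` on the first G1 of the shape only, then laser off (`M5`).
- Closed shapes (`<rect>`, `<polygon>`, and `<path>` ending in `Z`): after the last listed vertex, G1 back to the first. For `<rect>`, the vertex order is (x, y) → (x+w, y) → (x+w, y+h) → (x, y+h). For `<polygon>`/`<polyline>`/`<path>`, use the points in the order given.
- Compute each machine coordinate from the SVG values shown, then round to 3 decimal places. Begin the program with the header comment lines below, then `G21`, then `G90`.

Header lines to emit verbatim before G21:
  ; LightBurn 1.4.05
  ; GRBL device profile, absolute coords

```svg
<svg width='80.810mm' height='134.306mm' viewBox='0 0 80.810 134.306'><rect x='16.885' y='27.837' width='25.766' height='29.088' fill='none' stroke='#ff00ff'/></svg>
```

; LightBurn 1.4.05
; GRBL device profile, absolute coords
G21
G90
G0 X16.885 Y106.469
M3 S327
G1 X42.651 Y106.469 F2729
G1 X42.651 Y77.381
G1 X16.885 Y77.381
G1 X16.885 Y106.469
M5

1 u = 1 mm; y_m = 134.306 − y.

[1] `<rect>` rectangle, #ff00ff→engrave S327 F2729: (16.885,106.469) → (42.651,106.469) → (42.651,77.381) → (16.885,77.381) → (16.885,106.469) (closed)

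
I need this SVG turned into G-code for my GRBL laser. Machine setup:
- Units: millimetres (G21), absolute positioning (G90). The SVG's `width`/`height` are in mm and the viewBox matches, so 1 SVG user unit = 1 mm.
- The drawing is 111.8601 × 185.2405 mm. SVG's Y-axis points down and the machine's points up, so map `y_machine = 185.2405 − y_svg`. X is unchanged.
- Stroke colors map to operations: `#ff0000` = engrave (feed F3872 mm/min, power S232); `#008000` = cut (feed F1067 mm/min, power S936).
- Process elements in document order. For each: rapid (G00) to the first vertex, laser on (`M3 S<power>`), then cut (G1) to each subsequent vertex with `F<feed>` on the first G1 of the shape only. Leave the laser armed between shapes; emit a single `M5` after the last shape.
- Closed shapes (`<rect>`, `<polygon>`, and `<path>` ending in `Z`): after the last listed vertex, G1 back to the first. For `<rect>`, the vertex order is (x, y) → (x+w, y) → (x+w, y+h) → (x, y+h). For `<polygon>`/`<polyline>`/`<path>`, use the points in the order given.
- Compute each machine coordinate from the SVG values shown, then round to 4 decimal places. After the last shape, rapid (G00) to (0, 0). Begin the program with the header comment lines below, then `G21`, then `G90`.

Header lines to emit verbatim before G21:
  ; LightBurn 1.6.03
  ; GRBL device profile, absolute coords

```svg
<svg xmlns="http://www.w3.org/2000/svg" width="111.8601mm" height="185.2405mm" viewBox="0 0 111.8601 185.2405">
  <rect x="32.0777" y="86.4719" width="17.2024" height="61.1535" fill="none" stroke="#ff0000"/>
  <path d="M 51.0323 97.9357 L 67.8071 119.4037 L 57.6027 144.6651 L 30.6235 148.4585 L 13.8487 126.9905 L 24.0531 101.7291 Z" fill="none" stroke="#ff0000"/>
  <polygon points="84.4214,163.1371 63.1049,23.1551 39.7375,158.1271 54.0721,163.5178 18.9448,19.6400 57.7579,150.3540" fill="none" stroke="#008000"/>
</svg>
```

1 u = 1 mm; y_m = 185.2405 − y.

[1] `<rect>` rectangle, #ff0000→engrave S232 F3872: (32.0777,98.7686) → (49.2801,98.7686) → (49.2801,37.6151) → (32.0777,37.6151) → (32.0777,98.7686) (closed)

[2] `<path>` regular polygon, #ff0000→engrave S232 F3872: (51.0323,87.3048) → (67.8071,65.8368) → (57.6027,40.5754) → (30.6235,36.7820) → (13.8487,58.2500) → (24.0531,83.5114) → (51.0323,87.3048) (closed)

[3] `<polygon>` closed polygon, #008000→cut S936 F1067: (84.4214,22.1034) → (63.1049,162.0854) → (39.7375,27.1134) → (54.0721,21.7227) → (18.9448,165.6005) → (57.7579,34.8865) → (84.4214,22.1034) (closed)

; LightBurn 1.6.03
; GRBL device profile, absolute coords
G21
G90
G00 X32.0777 Y98.7686
M3 S232
G1 X49.2801 Y98.7686 F3872
G1 X49.2801 Y37.6151
G1 X32.0777 Y37.6151
G1 X32.0777 Y98.7686
G00 X51.0323 Y87.3048
M3 S232
G1 X67.8071 Y65.8368 F3872
G1 X57.6027 Y40.5754
G1 X30.6235 Y36.7820
G1 X13.8487 Y58.2500
G1 X24.0531 Y83.5114
G1 X51.0323 Y87.3048
G00 X84.4214 Y22.1034
M3 S936
G1 X63.1049 Y162.0854 F1067
G1 X39.7375 Y27.1134
G1 X54.0721 Y21.7227
G1 X18.9448 Y165.6005
G1 X57.7579 Y34.8865
G1 X84.4214 Y22.1034
M5
G00 X0.0000 Y0.0000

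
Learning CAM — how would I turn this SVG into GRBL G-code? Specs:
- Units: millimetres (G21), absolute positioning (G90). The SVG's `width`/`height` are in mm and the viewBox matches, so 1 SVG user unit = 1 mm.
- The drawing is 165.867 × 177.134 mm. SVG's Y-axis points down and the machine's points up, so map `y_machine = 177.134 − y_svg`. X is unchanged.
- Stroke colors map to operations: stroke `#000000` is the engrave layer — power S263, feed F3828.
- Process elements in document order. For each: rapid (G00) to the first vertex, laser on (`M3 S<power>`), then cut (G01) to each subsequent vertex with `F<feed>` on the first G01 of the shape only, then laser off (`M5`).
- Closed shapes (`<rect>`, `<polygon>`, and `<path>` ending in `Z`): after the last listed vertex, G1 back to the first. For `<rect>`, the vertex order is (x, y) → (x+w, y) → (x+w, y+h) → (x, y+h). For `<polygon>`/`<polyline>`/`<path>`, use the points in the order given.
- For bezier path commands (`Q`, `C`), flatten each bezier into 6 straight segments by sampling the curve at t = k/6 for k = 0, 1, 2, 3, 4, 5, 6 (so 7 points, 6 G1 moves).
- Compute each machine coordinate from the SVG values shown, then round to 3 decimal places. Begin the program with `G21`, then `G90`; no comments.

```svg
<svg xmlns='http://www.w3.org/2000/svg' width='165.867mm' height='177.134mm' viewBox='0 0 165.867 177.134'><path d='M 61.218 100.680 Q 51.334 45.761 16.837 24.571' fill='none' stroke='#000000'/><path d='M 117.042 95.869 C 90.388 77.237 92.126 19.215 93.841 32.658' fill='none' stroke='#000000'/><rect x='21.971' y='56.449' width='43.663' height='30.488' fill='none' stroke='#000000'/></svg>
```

G21
G90
G00 X61.218 Y76.454
M3 S263
G01 X57.240 Y93.823 F3828
G01 X51.894 Y109.319
G01 X45.181 Y122.941
G01 X37.100 Y134.689
G01 X27.652 Y144.563
G01 X16.837 Y152.563
M5
G00 X117.042 Y81.265
M3 S263
G01 X105.949 Y93.350 F3828
G01 X98.800 Y108.921
G01 X94.803 Y124.899
G01 X93.171 Y138.203
G01 X93.113 Y145.755
G01 X93.841 Y144.476
M5
G00 X21.971 Y120.685
M3 S263
G01 X65.634 Y120.685 F3828
G01 X65.634 Y90.197
G01 X21.971 Y90.197
G01 X21.971 Y120.685
M5

1 u = 1 mm; y_m = 177.134 − y.

[1] `<path>` quadratic bezier, #000000→engrave S263 F3828: (61.218,76.454) → (57.240,93.823) → (51.894,109.319) → (45.181,122.941) → (37.100,134.689) → (27.652,144.563) → (16.837,152.563)

[2] `<path>` cubic bezier, #000000→engrave S263 F3828: (117.042,81.265) → (105.949,93.350) → (98.800,108.921) → (94.803,124.899) → (93.171,138.203) → (93.113,145.755) → (93.841,144.476)

[3] `<rect>` rectangle, #000000→engrave S263 F3828: (21.971,120.685) → (65.634,120.685) → (65.634,90.197) → (21.971,90.197) → (21.971,120.685) (closed)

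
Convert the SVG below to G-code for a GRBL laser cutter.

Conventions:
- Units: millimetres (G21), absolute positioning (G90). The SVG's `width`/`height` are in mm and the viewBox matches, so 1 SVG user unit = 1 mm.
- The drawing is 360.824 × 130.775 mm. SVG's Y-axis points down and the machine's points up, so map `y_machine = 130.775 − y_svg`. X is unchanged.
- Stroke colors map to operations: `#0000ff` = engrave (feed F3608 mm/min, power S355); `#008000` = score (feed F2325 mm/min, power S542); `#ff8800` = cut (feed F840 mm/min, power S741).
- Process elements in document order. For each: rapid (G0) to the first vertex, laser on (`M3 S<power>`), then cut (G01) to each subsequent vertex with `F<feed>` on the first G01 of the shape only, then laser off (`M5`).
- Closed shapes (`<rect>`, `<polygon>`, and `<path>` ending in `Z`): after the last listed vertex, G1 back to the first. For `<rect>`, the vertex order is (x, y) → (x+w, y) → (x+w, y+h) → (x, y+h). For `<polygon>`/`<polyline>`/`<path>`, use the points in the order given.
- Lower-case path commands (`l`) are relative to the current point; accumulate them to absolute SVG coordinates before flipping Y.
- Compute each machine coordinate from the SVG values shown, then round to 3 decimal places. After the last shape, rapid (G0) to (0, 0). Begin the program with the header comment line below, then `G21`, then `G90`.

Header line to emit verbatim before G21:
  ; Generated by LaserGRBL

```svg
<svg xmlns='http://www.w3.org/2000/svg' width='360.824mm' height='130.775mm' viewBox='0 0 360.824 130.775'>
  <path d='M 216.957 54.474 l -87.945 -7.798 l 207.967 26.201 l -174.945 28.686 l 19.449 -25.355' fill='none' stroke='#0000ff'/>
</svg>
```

; Generated by LaserGRBL
G21
G90
G0 X216.957 Y76.301
M3 S355
G01 X129.012 Y84.099 F3608
G01 X336.979 Y57.898
G01 X162.034 Y29.212
G01 X181.483 Y54.567
M5
G0 X0.000 Y0.000

1 u = 1 mm; y_m = 130.775 − y.

[1] `<path>` open polyline, #0000ff→engrave S355 F3608: (216.957,76.301) → (129.012,84.099) → (336.979,57.898) → (162.034,29.212) → (181.483,54.567)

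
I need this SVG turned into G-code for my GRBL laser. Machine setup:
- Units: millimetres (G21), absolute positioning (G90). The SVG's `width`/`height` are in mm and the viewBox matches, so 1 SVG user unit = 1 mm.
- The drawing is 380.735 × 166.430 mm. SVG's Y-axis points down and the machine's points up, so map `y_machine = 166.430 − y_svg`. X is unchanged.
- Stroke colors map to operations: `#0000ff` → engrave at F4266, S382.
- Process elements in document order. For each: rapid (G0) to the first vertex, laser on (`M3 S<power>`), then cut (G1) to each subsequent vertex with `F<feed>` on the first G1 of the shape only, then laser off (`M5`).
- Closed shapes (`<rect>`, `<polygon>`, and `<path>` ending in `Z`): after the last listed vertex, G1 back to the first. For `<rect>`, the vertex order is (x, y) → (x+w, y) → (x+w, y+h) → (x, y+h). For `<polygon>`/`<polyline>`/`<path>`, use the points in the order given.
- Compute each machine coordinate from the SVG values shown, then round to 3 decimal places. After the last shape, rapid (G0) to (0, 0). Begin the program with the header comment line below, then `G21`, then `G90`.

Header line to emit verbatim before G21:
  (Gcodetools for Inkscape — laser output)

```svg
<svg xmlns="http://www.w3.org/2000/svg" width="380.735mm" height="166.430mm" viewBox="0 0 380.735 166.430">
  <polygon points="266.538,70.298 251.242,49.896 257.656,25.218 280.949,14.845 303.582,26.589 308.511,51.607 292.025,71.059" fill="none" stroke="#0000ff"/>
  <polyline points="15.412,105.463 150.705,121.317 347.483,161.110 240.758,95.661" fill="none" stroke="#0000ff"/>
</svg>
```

1 u = 1 mm; y_m = 166.430 − y.

[1] `<polygon>` regular polygon, #0000ff→engrave S382 F4266: (266.538,96.132) → (251.242,116.534) → (257.656,141.212) → (280.949,151.585) → (303.582,139.841) → (308.511,114.823) → (292.025,95.371) → (266.538,96.132) (closed)

[2] `<polyline>` open polyline, #0000ff→engrave S382 F4266: (15.412,60.967) → (150.705,45.113) → (347.483,5.320) → (240.758,70.769)

(Gcodetools for Inkscape — laser output)
G21
G90
G0 X266.538 Y96.132
M3 S382
G1 X251.242 Y116.534 F4266
G1 X257.656 Y141.212
G1 X280.949 Y151.585
G1 X303.582 Y139.841
G1 X308.511 Y114.823
G1 X292.025 Y95.371
G1 X266.538 Y96.132
M5
G0 X15.412 Y60.967
M3 S382
G1 X150.705 Y45.113 F4266
G1 X347.483 Y5.320
G1 X240.758 Y70.769
M5
G0 X0.000 Y0.000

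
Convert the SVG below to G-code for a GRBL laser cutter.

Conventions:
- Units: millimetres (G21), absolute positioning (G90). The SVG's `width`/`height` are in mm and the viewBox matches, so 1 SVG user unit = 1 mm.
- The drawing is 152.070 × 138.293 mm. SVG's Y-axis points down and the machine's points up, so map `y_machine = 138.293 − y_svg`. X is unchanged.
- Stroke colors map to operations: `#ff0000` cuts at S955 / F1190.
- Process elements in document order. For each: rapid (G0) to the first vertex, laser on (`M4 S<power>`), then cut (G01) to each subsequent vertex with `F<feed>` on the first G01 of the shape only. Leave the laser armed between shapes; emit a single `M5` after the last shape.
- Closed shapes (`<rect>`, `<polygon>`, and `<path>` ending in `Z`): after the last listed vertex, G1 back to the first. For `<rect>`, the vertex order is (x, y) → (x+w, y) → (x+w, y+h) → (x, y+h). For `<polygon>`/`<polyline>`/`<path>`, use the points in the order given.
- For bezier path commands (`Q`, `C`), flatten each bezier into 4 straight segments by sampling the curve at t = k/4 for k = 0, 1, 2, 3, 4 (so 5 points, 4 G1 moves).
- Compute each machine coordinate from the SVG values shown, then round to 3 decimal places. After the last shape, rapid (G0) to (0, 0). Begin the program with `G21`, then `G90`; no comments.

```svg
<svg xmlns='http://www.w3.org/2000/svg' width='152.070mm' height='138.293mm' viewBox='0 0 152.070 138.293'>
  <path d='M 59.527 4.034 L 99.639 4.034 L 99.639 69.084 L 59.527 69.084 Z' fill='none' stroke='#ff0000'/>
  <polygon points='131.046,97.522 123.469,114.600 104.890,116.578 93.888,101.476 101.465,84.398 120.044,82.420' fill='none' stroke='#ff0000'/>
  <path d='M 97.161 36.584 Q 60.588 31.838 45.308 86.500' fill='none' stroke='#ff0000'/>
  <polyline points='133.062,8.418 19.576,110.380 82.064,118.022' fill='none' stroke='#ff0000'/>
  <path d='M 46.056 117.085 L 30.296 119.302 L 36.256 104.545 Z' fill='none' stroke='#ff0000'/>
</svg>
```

G21
G90
G0 X59.527 Y134.259
M4 S955
G01 X99.639 Y134.259 F1190
G01 X99.639 Y69.209
G01 X59.527 Y69.209
G01 X59.527 Y134.259
G0 X131.046 Y40.771
M4 S955
G01 X123.469 Y23.693 F1190
G01 X104.890 Y21.715
G01 X93.888 Y36.817
G01 X101.465 Y53.895
G01 X120.044 Y55.873
G01 X131.046 Y40.771
G0 X97.161 Y101.709
M4 S955
G01 X80.205 Y100.369 F1190
G01 X65.911 Y91.603
G01 X54.279 Y75.411
G01 X45.308 Y51.793
G0 X133.062 Y129.875
M4 S955
G01 X19.576 Y27.913 F1190
G01 X82.064 Y20.271
G0 X46.056 Y21.208
M4 S955
G01 X30.296 Y18.991 F1190
G01 X36.256 Y33.748
G01 X46.056 Y21.208
M5
G0 X0.000 Y0.000

1 u = 1 mm; y_m = 138.293 − y.

[1] `<path>` rectangle, #ff0000→cut S955 F1190: (59.527,134.259) → (99.639,134.259) → (99.639,69.209) → (59.527,69.209) → (59.527,134.259) (closed)

[2] `<polygon>` regular polygon, #ff0000→cut S955 F1190: (131.046,40.771) → (123.469,23.693) → (104.890,21.715) → (93.888,36.817) → (101.465,53.895) → (120.044,55.873) → (131.046,40.771) (closed)

[3] `<path>` quadratic bezier, #ff0000→cut S955 F1190: (97.161,101.709) → (80.205,100.369) → (65.911,91.603) → (54.279,75.411) → (45.308,51.793)

[4] `<polyline>` open polyline, #ff0000→cut S955 F1190: (133.062,129.875) → (19.576,27.913) → (82.064,20.271)

[5] `<path>` regular polygon, #ff0000→cut S955 F1190: (46.056,21.208) → (30.296,18.991) → (36.256,33.748) → (46.056,21.208) (closed)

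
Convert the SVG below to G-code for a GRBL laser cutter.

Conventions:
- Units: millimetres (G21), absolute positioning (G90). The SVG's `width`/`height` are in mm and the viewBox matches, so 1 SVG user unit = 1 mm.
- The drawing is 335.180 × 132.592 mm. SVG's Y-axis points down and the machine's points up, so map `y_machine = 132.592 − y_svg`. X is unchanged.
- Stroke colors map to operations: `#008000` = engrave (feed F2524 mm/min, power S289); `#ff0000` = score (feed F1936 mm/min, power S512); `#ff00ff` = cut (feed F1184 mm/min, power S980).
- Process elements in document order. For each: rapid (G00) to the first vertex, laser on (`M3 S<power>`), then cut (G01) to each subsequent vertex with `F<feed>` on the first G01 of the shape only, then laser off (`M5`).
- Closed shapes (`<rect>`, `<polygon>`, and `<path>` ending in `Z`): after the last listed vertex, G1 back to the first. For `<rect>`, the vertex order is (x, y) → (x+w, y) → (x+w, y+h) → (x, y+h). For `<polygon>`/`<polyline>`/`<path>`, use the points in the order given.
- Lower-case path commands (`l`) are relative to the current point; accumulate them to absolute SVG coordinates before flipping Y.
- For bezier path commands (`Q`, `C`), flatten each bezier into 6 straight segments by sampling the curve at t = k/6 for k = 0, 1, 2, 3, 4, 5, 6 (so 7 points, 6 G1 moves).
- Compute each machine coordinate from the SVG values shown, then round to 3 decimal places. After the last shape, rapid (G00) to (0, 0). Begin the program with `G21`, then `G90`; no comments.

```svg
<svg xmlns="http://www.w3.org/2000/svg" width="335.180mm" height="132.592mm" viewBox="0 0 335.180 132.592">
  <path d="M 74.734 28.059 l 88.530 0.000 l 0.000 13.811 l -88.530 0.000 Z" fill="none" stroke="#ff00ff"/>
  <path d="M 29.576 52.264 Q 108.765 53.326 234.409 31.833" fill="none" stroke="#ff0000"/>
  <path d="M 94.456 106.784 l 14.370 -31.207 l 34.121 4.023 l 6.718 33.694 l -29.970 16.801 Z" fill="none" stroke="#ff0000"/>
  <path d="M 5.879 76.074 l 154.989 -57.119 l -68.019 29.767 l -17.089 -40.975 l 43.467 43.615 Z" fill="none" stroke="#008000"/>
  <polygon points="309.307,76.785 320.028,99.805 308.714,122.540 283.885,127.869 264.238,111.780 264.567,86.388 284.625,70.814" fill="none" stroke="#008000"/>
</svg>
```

viewBox `0 0 335.180 132.592` with mm width/height → 1 unit = 1 mm. Flip: y_m = 132.592 − y_svg.

**Shape 1** — `<path>` rectangle, stroke `#ff00ff` → cut (S980, F1184). Machine vertices: (74.734,104.533) → (163.264,104.533) → (163.264,90.722) → (74.734,90.722) → (74.734,104.533). Closed: final G1 returns to the first vertex.

**Shape 2** — `<path>` quadratic bezier, stroke `#ff0000` → score (S512, F1936). Control points (SVG): P0=(29.576,52.264), P1=(108.765,53.326), P2=(234.409,31.833); sampled at t=k/6. Machine vertices: (29.576,80.328) → (57.263,80.601) → (87.530,82.126) → (120.379,84.905) → (155.808,88.936) → (193.818,94.221) → (234.409,100.759). Open path.

**Shape 3** — `<path>` regular polygon, stroke `#ff0000` → score (S512, F1936). Machine vertices: (94.456,25.808) → (108.826,57.015) → (142.947,52.992) → (149.665,19.298) → (119.695,2.497) → (94.456,25.808). Closed: final G1 returns to the first vertex.

**Shape 4** — `<path>` closed polygon, stroke `#008000` → engrave (S289, F2524). Machine vertices: (5.879,56.518) → (160.868,113.637) → (92.849,83.870) → (75.760,124.845) → (119.227,81.230) → (5.879,56.518). Closed: final G1 returns to the first vertex.

**Shape 5** — `<polygon>` regular polygon, stroke `#008000` → engrave (S289, F2524). Machine vertices: (309.307,55.807) → (320.028,32.787) → (308.714,10.052) → (283.885,4.723) → (264.238,20.812) → (264.567,46.204) → (284.625,61.778) → (309.307,55.807). Closed: final G1 returns to the first vertex.

G21
G90
G00 X74.734 Y104.533
M3 S980
G01 X163.264 Y104.533 F1184
G01 X163.264 Y90.722
G01 X74.734 Y90.722
G01 X74.734 Y104.533
M5
G00 X29.576 Y80.328
M3 S512
G01 X57.263 Y80.601 F1936
G01 X87.530 Y82.126
G01 X120.379 Y84.905
G01 X155.808 Y88.936
G01 X193.818 Y94.221
G01 X234.409 Y100.759
M5
G00 X94.456 Y25.808
M3 S512
G01 X108.826 Y57.015 F1936
G01 X142.947 Y52.992
G01 X149.665 Y19.298
G01 X119.695 Y2.497
G01 X94.456 Y25.808
M5
G00 X5.879 Y56.518
M3 S289
G01 X160.868 Y113.637 F2524
G01 X92.849 Y83.870
G01 X75.760 Y124.845
G01 X119.227 Y81.230
G01 X5.879 Y56.518
M5
G00 X309.307 Y55.807
M3 S289
G01 X320.028 Y32.787 F2524
G01 X308.714 Y10.052
G01 X283.885 Y4.723
G01 X264.238 Y20.812
G01 X264.567 Y46.204
G01 X284.625 Y61.778
G01 X309.307 Y55.807
M5
G00 X0.000 Y0.000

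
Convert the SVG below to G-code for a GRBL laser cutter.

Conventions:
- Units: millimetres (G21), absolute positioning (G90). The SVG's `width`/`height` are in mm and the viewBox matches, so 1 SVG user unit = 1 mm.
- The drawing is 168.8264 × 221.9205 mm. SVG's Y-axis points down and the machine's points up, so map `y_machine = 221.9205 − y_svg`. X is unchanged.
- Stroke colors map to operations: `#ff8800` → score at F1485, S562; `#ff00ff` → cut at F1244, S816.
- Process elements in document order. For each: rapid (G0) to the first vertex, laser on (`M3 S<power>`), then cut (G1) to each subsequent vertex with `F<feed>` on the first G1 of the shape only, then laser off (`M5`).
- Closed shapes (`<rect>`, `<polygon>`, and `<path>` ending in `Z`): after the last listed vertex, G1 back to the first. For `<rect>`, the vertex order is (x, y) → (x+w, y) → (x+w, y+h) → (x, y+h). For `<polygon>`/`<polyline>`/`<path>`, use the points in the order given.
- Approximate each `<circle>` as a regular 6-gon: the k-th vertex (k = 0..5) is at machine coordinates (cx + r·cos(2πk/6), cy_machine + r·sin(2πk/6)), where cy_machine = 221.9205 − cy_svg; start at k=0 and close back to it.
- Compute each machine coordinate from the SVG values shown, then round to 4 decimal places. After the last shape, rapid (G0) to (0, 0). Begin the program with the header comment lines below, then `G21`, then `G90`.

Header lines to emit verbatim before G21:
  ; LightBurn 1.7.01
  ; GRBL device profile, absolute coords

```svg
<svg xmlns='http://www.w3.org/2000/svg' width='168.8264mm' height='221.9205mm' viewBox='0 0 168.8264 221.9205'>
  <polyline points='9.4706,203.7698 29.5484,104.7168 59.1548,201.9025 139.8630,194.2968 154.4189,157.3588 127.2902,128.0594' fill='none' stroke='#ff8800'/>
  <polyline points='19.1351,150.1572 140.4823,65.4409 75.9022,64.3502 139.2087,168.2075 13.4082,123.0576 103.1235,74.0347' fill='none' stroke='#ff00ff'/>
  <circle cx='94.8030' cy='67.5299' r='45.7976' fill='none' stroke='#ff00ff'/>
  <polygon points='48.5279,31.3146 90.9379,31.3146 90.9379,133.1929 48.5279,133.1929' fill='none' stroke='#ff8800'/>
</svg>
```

1 u = 1 mm; y_m = 221.9205 − y.

[1] `<polyline>` open polyline, #ff8800→score S562 F1485: (9.4706,18.1507) → (29.5484,117.2037) → (59.1548,20.0180) → (139.8630,27.6237) → (154.4189,64.5617) → (127.2902,93.8611)

[2] `<polyline>` open polyline, #ff00ff→cut S816 F1244: (19.1351,71.7633) → (140.4823,156.4796) → (75.9022,157.5703) → (139.2087,53.7130) → (13.4082,98.8629) → (103.1235,147.8858)

[3] `<circle>` circle, #ff00ff→cut S816 F1244: (140.6006,154.3906) → (117.7018,194.0525) → (71.9042,194.0525) → (49.0054,154.3906) → (71.9042,114.7287) → (117.7018,114.7287) → (140.6006,154.3906) (closed)

[4] `<polygon>` rectangle, #ff8800→score S562 F1485: (48.5279,190.6059) → (90.9379,190.6059) → (90.9379,88.7276) → (48.5279,88.7276) → (48.5279,190.6059) (closed)

; LightBurn 1.7.01
; GRBL device profile, absolute coords
G21
G90
G0 X9.4706 Y18.1507
M3 S562
G1 X29.5484 Y117.2037 F1485
G1 X59.1548 Y20.0180
G1 X139.8630 Y27.6237
G1 X154.4189 Y64.5617
G1 X127.2902 Y93.8611
M5
G0 X19.1351 Y71.7633
M3 S816
G1 X140.4823 Y156.4796 F1244
G1 X75.9022 Y157.5703
G1 X139.2087 Y53.7130
G1 X13.4082 Y98.8629
G1 X103.1235 Y147.8858
M5
G0 X140.6006 Y154.3906
M3 S816
G1 X117.7018 Y194.0525 F1244
G1 X71.9042 Y194.0525
G1 X49.0054 Y154.3906
G1 X71.9042 Y114.7287
G1 X117.7018 Y114.7287
G1 X140.6006 Y154.3906
M5
G0 X48.5279 Y190.6059
M3 S562
G1 X90.9379 Y190.6059 F1485
G1 X90.9379 Y88.7276
G1 X48.5279 Y88.7276
G1 X48.5279 Y190.6059
M5
G0 X0.0000 Y0.0000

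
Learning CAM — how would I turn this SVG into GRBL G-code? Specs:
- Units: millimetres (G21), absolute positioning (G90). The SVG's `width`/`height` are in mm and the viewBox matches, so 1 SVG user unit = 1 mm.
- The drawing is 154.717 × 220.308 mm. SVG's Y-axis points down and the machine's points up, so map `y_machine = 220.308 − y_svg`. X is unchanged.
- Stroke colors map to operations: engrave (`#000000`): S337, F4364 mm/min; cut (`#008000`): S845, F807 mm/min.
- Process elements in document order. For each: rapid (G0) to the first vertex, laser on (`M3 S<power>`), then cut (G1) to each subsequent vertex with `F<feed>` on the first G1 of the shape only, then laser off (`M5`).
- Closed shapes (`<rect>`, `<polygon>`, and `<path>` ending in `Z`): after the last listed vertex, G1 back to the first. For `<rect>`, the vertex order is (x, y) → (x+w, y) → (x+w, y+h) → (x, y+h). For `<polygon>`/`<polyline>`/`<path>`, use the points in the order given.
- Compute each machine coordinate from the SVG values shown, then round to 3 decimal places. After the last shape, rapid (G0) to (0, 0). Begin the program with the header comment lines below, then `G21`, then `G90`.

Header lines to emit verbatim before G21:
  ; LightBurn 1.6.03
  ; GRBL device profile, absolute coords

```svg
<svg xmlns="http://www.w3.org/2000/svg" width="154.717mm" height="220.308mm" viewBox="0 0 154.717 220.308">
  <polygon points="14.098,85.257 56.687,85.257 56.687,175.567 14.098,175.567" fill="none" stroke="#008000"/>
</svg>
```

viewBox `0 0 154.717 220.308` with mm width/height → 1 unit = 1 mm. Flip: y_m = 220.308 − y_svg.

**Shape 1** — `<polygon>` rectangle, stroke `#008000` → cut (S845, F807). Machine vertices: (14.098,135.051) → (56.687,135.051) → (56.687,44.741) → (14.098,44.741) → (14.098,135.051). Closed: final G1 returns to the first vertex.

; LightBurn 1.6.03
; GRBL device profile, absolute coords
G21
G90
G0 X14.098 Y135.051
M3 S845
G1 X56.687 Y135.051 F807
G1 X56.687 Y44.741
G1 X14.098 Y44.741
G1 X14.098 Y135.051
M5
G0 X0.000 Y0.000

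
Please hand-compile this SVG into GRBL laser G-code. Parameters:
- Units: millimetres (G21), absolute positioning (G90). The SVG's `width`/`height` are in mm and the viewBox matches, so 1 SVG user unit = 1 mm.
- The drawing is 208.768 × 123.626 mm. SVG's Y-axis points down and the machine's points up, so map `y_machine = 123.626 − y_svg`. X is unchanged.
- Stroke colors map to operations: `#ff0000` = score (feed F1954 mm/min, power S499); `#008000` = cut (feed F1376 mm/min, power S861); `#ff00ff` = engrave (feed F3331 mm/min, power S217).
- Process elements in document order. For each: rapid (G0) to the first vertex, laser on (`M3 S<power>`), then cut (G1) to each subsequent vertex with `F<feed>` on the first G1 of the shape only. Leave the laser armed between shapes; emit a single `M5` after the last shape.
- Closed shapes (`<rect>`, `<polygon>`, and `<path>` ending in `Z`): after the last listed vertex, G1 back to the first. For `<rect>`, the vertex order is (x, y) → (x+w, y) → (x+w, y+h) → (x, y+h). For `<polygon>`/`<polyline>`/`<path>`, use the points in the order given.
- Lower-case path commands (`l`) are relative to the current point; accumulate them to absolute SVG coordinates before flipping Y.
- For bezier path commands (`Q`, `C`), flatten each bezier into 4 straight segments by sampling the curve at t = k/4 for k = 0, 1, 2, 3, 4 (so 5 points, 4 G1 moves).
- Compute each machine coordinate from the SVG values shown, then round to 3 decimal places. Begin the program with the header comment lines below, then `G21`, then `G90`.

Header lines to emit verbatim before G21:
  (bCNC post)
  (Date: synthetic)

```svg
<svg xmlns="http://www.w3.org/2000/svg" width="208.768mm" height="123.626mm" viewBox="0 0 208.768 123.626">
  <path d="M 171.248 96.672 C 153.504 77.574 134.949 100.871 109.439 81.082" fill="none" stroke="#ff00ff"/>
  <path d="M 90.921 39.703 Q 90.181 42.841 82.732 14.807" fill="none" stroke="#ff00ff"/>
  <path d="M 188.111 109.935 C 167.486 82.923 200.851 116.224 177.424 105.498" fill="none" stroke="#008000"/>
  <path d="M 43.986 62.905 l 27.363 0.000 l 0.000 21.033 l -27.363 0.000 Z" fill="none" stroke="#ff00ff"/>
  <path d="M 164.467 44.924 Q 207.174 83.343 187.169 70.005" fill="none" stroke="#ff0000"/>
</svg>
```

(bCNC post)
(Date: synthetic)
G21
G90
G0 X171.248 Y26.954
M3 S217
G1 X157.692 Y34.664 F3331
G1 X143.256 Y34.490
G1 X127.363 Y34.445
G1 X109.439 Y42.544
G0 X90.921 Y83.923
M3 S217
G1 X90.132 Y84.302 F3331
G1 X88.504 Y88.578
G1 X86.037 Y96.750
G1 X82.732 Y108.819
G0 X188.111 Y13.691
M3 S861
G1 X181.034 Y24.272 F1376
G1 X183.818 Y22.017
G1 X186.077 Y16.708
G1 X177.424 Y18.128
G0 X43.986 Y60.721
M3 S217
G1 X71.349 Y60.721 F3331
G1 X71.349 Y39.688
G1 X43.986 Y39.688
G1 X43.986 Y60.721
G0 X164.467 Y78.702
M3 S499
G1 X181.901 Y62.727 F1954
G1 X191.496 Y53.222
G1 X193.252 Y50.187
G1 X187.169 Y53.621
M5

viewBox `0 0 208.768 123.626` with mm width/height → 1 unit = 1 mm. Flip: y_m = 123.626 − y_svg.

**Shape 1** — `<path>` cubic bezier, stroke `#ff00ff` → engrave (S217, F3331). Control points (SVG): P0=(171.248,96.672), P1=(153.504,77.574), P2=(134.949,100.871), P3=(109.439,81.082); sampled at t=k/4. Machine vertices: (171.248,26.954) → (157.692,34.664) → (143.256,34.490) → (127.363,34.445) → (109.439,42.544). Open path.

**Shape 2** — `<path>` quadratic bezier, stroke `#ff00ff` → engrave (S217, F3331). Control points (SVG): P0=(90.921,39.703), P1=(90.181,42.841), P2=(82.732,14.807); sampled at t=k/4. Machine vertices: (90.921,83.923) → (90.132,84.302) → (88.504,88.578) → (86.037,96.750) → (82.732,108.819). Open path.

**Shape 3** — `<path>` cubic bezier, stroke `#008000` → cut (S861, F1376). Control points (SVG): P0=(188.111,109.935), P1=(167.486,82.923), P2=(200.851,116.224), P3=(177.424,105.498); sampled at t=k/4. Machine vertices: (188.111,13.691) → (181.034,24.272) → (183.818,22.017) → (186.077,16.708) → (177.424,18.128). Open path.

**Shape 4** — `<path>` rectangle, stroke `#ff00ff` → engrave (S217, F3331). Machine vertices: (43.986,60.721) → (71.349,60.721) → (71.349,39.688) → (43.986,39.688) → (43.986,60.721). Closed: final G1 returns to the first vertex.

**Shape 5** — `<path>` quadratic bezier, stroke `#ff0000` → score (S499, F1954). Control points (SVG): P0=(164.467,44.924), P1=(207.174,83.343), P2=(187.169,70.005); sampled at t=k/4. Machine vertices: (164.467,78.702) → (181.901,62.727) → (191.496,53.222) → (193.252,50.187) → (187.169,53.621). Open path.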